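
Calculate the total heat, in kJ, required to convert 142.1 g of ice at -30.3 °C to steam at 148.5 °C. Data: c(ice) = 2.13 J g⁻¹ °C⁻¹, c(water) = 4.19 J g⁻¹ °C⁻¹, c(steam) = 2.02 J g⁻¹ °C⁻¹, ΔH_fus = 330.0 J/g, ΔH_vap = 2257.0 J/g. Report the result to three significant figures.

q = 450 kJ

q1 (heat ice -30.3→0.0 °C): 142.1 × 2.13 × 30.3 = 9171 J
q2 (melt at 0 °C): 142.1 × 330.0 = 46893 J
q3 (heat water 0.0→100.0 °C): 142.1 × 4.19 × 100.0 = 59540 J
q4 (vaporize at 100 °C): 142.1 × 2257.0 = 320720 J
q5 (heat steam 100.0→148.5 °C): 142.1 × 2.02 × 48.5 = 13922 J
Total: 9171 + 46893 + 59540 + 320720 + 13922 = 450246 J = 450 kJ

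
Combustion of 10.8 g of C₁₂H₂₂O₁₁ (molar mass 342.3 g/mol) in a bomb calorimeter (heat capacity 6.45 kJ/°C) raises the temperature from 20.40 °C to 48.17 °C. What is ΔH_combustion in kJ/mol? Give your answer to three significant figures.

ΔH = -5680 kJ/mol

ΔT = 48.17 − 20.40 = 27.77 °C
q_cal = C_cal × ΔT = 6.45 × 27.77 = 179.1165 kJ
n = 10.8 / 342.3 = 0.03155 mol
q_rxn = −q_cal = -179.1165 kJ
ΔH = -179.1165 / 0.03155 = -5677 kJ/mol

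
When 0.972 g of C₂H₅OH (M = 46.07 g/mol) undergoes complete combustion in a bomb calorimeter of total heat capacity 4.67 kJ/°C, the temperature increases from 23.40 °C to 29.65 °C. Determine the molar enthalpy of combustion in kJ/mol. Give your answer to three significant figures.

ΔH = -1380 kJ/mol

ΔT = 29.65 − 23.40 = 6.25 °C
q_cal = C_cal × ΔT = 4.67 × 6.25 = 29.1875 kJ
n = 0.972 / 46.07 = 0.02110 mol
q_rxn = −q_cal = -29.1875 kJ
ΔH = -29.1875 / 0.02110 = -1383 kJ/mol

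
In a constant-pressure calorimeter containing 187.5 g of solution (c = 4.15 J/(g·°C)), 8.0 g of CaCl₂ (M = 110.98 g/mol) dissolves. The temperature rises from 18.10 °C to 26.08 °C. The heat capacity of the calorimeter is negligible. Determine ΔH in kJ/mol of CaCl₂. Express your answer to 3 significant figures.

ΔH = -86.1 kJ/mol

|ΔT| = |26.08 − 18.10| = 7.98 °C
|q_surr| = (187.5 × 4.15) × 7.98 = 778.125 × 7.98 = 6209 J
n(CaCl₂) = 8.0 / 110.98 = 0.07209 mol
Temperature rose, so q_rxn = −|q_surr| = -6.209 kJ
ΔH = q_rxn / n = -86.13 kJ/mol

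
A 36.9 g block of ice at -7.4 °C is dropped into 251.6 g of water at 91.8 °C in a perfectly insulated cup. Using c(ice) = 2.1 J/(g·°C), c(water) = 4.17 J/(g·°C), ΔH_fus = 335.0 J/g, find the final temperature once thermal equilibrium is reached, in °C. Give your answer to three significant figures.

T_f = 69.3 °C

Heat to bring ice to 0 °C and melt it: q₁ = 36.9×2.1×7.4 + 36.9×335.0 = 12935 J
Heat the water can supply cooling to 0 °C: 251.6×4.17×91.8 = 96314.0 J > q₁, so all ice melts.
Energy balance: 251.6×4.17×(91.8 − T) = 12935 + 36.9×4.17×(T − 0)
1049.172(91.8 − T) = 12935 + 153.873 T
96314.0 − 12935 = 1203.045 T
T = 83379.0 / 1203.045 = 69.31 °C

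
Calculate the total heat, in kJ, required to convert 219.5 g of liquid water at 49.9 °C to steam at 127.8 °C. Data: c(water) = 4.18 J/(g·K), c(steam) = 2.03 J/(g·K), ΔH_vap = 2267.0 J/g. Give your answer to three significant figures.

q1 (heat water 49.9→100.0 °C): 219.5 × 4.18 × 50.1 = 45967 J
q2 (vaporize at 100 °C): 219.5 × 2267.0 = 497607 J
q3 (heat steam 100.0→127.8 °C): 219.5 × 2.03 × 27.8 = 12387 J
Total: 45967 + 497607 + 12387 = 555961 J = 556 kJ

q = 556 kJ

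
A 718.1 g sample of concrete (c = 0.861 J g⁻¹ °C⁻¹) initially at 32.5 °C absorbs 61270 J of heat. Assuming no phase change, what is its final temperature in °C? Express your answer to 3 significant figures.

ΔT = q / (m c) = 61270 / (718.1 × 0.861) = 99.10 °C
T_f = 32.5 + 99.10 = 131.60 °C

T_f = 132 °C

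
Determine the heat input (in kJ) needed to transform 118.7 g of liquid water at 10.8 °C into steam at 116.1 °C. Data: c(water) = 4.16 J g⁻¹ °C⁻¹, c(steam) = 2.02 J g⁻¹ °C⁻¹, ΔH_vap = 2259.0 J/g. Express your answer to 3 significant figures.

q = 316 kJ

q1 (heat water 10.8→100.0 °C): 118.7 × 4.16 × 89.2 = 44046 J
q2 (vaporize at 100 °C): 118.7 × 2259.0 = 268143 J
q3 (heat steam 100.0→116.1 °C): 118.7 × 2.02 × 16.1 = 3860 J
Total: 44046 + 268143 + 3860 = 316049 J = 316 kJ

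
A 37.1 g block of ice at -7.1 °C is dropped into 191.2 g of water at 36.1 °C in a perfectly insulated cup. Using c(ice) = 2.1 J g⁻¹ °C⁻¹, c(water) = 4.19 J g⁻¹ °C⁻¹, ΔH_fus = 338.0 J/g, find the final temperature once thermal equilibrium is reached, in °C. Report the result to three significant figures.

T_f = 16.5 °C

Heat to bring ice to 0 °C and melt it: q₁ = 37.1×2.1×7.1 + 37.1×338.0 = 13093 J
Heat the water can supply cooling to 0 °C: 191.2×4.19×36.1 = 28920.7 J > q₁, so all ice melts.
Energy balance: 191.2×4.19×(36.1 − T) = 13093 + 37.1×4.19×(T − 0)
801.128(36.1 − T) = 13093 + 155.449 T
28920.7 − 13093 = 956.577 T
T = 15827.7 / 956.577 = 16.546 °C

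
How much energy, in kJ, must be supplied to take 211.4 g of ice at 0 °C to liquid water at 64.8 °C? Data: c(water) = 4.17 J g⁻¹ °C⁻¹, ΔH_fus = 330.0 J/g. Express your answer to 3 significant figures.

q = 127 kJ

q1 (melt at 0 °C): 211.4 × 330.0 = 69762 J
q2 (heat water 0.0→64.8 °C): 211.4 × 4.17 × 64.8 = 57124 J
Total: 69762 + 57124 = 126886 J = 127 kJ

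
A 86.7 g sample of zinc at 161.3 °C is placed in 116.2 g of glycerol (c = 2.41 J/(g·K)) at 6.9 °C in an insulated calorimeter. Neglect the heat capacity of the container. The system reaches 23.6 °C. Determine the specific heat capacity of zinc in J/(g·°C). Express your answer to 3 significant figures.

c = 0.392 J/(g·°C)

q_gained = (116.2 × 2.41) × (23.6 − 6.9) = 4677 J
q_lost = 86.7 × c × (161.3 − 23.6) = 11938.59 c
Set equal: c = 4677 / 11938.59 = 0.392 J/(g·°C)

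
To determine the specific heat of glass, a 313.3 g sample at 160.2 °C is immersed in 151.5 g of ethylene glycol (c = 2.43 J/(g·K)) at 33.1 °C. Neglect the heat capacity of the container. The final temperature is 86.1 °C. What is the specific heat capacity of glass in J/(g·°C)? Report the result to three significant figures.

c = 0.840 J/(g·°C)

q_gained = (151.5 × 2.43) × (86.1 − 33.1) = 19510 J
q_lost = 313.3 × c × (160.2 − 86.1) = 23215.53 c
Set equal: c = 19510 / 23215.53 = 0.840 J/(g·°C)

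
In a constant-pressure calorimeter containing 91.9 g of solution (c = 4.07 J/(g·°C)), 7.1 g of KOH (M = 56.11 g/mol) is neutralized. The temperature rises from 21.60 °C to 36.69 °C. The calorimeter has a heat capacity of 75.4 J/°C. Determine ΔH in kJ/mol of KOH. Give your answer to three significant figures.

|ΔT| = |36.69 − 21.60| = 15.09 °C
|q_surr| = (91.9 × 4.07 + 75.4) × 15.09 = 449.433 × 15.09 = 6782 J
n(KOH) = 7.1 / 56.11 = 0.1265 mol
Temperature rose, so q_rxn = −|q_surr| = -6.782 kJ
ΔH = q_rxn / n = -53.61 kJ/mol

ΔH = -53.6 kJ/mol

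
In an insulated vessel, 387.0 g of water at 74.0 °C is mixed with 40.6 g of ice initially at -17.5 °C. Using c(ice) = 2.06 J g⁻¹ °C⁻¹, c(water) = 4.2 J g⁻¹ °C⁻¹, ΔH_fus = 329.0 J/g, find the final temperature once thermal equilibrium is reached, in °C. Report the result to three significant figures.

Heat to bring ice to 0 °C and melt it: q₁ = 40.6×2.06×17.5 + 40.6×329.0 = 14821 J
Heat the water can supply cooling to 0 °C: 387.0×4.2×74.0 = 120280 J > q₁, so all ice melts.
Energy balance: 387.0×4.2×(74.0 − T) = 14821 + 40.6×4.2×(T − 0)
1625.4(74.0 − T) = 14821 + 170.52 T
120280 − 14821 = 1795.92 T
T = 105459 / 1795.92 = 58.72 °C

T_f = 58.7 °C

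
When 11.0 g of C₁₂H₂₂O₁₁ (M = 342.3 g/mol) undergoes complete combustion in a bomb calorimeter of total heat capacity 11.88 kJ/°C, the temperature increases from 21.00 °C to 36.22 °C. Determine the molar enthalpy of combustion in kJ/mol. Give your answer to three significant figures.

ΔT = 36.22 − 21.00 = 15.22 °C
q_cal = C_cal × ΔT = 11.88 × 15.22 = 180.8136 kJ
n = 11.0 / 342.3 = 0.03214 mol
q_rxn = −q_cal = -180.8136 kJ
ΔH = -180.8136 / 0.03214 = -5626 kJ/mol

ΔH = -5630 kJ/mol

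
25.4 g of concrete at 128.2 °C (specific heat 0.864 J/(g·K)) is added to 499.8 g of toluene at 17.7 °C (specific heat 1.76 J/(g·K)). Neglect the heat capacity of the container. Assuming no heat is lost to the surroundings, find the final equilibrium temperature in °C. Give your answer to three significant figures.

T_f = 20.4 °C

Heat lost by concrete = heat gained by toluene.
(25.4)(0.864)(128.2 − T) = (499.8)(1.76)(T − 17.7)
21.9456 (128.2 − T) = 879.648 (T − 17.7)
2813.4 − 21.9456 T = 879.648 T − 15570
18383.4 = 901.5936 T
T = 20.39 °C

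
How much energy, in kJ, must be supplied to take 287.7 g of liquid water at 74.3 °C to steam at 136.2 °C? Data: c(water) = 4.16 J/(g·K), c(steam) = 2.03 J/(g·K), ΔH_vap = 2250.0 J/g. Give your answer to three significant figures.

q = 699 kJ

q1 (heat water 74.3→100.0 °C): 287.7 × 4.16 × 25.7 = 30759 J
q2 (vaporize at 100 °C): 287.7 × 2250.0 = 647325 J
q3 (heat steam 100.0→136.2 °C): 287.7 × 2.03 × 36.2 = 21142 J
Total: 30759 + 647325 + 21142 = 699226 J = 699 kJ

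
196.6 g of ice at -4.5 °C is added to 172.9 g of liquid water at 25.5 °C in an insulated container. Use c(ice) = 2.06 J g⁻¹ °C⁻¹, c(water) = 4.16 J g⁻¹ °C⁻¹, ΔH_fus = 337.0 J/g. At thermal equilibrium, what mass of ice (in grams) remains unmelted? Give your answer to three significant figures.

Heat to warm all ice to 0 °C: 196.6×2.06×4.5 = 1822.5 J
Heat released by water cooling to 0 °C: 172.9×4.16×25.5 = 18341 J
18341 J < 1822.5 + 196.6×337.0 = 68076.7 J, so not all ice melts; final T = 0 °C.
Heat left for melting: 18341 − 1822.5 = 16518.5 J
Mass melted = 16518.5 / 337.0 = 49.02 g
Ice remaining = 196.6 − 49.02 = 147.58 g

m_ice remaining = 148 g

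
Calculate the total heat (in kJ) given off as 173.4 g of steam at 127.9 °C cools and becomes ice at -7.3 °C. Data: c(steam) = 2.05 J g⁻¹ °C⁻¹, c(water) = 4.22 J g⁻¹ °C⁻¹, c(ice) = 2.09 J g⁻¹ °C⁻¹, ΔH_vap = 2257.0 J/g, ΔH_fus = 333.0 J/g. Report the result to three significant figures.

q = 535 kJ

q1 (cool steam 127.9→100 °C): 173.4 × 2.05 × 27.9 = 9918 J
q2 (condense at 100 °C): 173.4 × 2257.0 = 391364 J
q3 (cool water 100→0 °C): 173.4 × 4.22 × 100.0 = 73175 J
q4 (freeze at 0 °C): 173.4 × 333.0 = 57742 J
q5 (cool ice 0→-7.3 °C): 173.4 × 2.09 × 7.3 = 2646 J
Total: 9918 + 391364 + 73175 + 57742 + 2646 = 534845 J = 535 kJ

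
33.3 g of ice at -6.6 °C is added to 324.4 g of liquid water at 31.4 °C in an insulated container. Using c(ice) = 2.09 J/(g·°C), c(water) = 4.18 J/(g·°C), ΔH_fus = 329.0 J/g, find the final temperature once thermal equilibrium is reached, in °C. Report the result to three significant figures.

Heat to bring ice to 0 °C and melt it: q₁ = 33.3×2.09×6.6 + 33.3×329.0 = 11415 J
Heat the water can supply cooling to 0 °C: 324.4×4.18×31.4 = 42578.1 J > q₁, so all ice melts.
Energy balance: 324.4×4.18×(31.4 − T) = 11415 + 33.3×4.18×(T − 0)
1355.992(31.4 − T) = 11415 + 139.194 T
42578.1 − 11415 = 1495.186 T
T = 31163.1 / 1495.186 = 20.84 °C

T_f = 20.8 °C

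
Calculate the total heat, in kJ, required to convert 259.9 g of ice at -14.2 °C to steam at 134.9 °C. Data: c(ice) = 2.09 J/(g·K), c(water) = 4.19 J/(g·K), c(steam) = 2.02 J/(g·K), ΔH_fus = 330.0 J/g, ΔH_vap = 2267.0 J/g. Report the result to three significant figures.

q = 810 kJ

q1 (heat ice -14.2→0.0 °C): 259.9 × 2.09 × 14.2 = 7713 J
q2 (melt at 0 °C): 259.9 × 330.0 = 85767 J
q3 (heat water 0.0→100.0 °C): 259.9 × 4.19 × 100.0 = 108898 J
q4 (vaporize at 100 °C): 259.9 × 2267.0 = 589193 J
q5 (heat steam 100.0→134.9 °C): 259.9 × 2.02 × 34.9 = 18322 J
Total: 7713 + 85767 + 108898 + 589193 + 18322 = 809893 J = 810 kJ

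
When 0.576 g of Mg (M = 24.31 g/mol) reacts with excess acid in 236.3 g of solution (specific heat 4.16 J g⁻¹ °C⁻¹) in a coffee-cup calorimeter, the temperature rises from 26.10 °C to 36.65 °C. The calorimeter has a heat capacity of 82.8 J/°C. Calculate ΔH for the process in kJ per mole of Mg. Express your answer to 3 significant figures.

ΔH = -475 kJ/mol

|ΔT| = |36.65 − 26.10| = 10.55 °C
|q_surr| = (236.3 × 4.16 + 82.8) × 10.55 = 1065.808 × 10.55 = 11244 J
n(Mg) = 0.576 / 24.31 = 0.023694 mol
Temperature rose, so q_rxn = −|q_surr| = -11.244 kJ
ΔH = q_rxn / n = -474.6 kJ/mol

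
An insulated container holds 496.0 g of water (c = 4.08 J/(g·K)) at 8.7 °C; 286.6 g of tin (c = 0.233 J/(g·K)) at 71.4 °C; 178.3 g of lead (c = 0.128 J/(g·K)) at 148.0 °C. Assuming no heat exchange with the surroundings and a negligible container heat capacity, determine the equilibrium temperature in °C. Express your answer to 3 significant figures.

T_f = 12.2 °C

Σ mᵢcᵢ(T − Tᵢ) = 0  ⇒  T = Σ mᵢcᵢTᵢ / Σ mᵢcᵢ
Σ mᵢcᵢ = 496.0×4.08 + 286.6×0.233 + 178.3×0.128 = 2113.2802
Σ mᵢcᵢTᵢ = 2023.68×8.7 + 66.7778×71.4 + 22.8224×148.0 = 25752
T = 25752 / 2113.2802 = 12.19 °C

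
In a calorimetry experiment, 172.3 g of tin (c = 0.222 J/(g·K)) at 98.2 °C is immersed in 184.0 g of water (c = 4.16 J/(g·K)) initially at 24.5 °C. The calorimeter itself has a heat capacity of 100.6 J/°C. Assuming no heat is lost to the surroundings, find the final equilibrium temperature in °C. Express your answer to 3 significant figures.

T_f = 27.6 °C

Heat lost by tin = heat gained by water + calorimeter.
(172.3)(0.222)(98.2 − T) = [(184.0)(4.16) + 100.6](T − 24.5)
38.2506 (98.2 − T) = 866.04 (T − 24.5)
3756.2 − 38.2506 T = 866.04 T − 21218
24974.2 = 904.2906 T
T = 27.62 °C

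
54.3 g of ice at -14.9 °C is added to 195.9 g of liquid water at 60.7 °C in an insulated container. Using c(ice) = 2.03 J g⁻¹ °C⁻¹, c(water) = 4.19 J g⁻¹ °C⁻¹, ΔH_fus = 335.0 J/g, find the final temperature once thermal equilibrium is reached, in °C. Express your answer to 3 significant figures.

Heat to bring ice to 0 °C and melt it: q₁ = 54.3×2.03×14.9 + 54.3×335.0 = 19833 J
Heat the water can supply cooling to 0 °C: 195.9×4.19×60.7 = 49823.8 J > q₁, so all ice melts.
Energy balance: 195.9×4.19×(60.7 − T) = 19833 + 54.3×4.19×(T − 0)
820.821(60.7 − T) = 19833 + 227.517 T
49823.8 − 19833 = 1048.338 T
T = 29990.8 / 1048.338 = 28.61 °C

T_f = 28.6 °C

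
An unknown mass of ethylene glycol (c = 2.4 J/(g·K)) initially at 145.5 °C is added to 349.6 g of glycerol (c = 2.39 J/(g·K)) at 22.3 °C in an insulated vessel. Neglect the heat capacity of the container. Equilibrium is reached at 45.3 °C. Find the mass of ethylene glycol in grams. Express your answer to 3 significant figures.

m = 79.9 g

q_gained = (349.6 × 2.39) × (45.3 − 22.3) = 19220 J
q_lost = m × 2.4 × (145.5 − 45.3) = 240.48 m
m = 19220 / 240.48 = 79.9 g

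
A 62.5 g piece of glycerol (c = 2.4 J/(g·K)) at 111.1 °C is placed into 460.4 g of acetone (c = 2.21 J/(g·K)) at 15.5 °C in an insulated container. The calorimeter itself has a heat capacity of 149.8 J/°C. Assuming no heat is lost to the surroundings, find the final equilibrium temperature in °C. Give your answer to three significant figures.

T_f = 26.4 °C

Heat lost by glycerol = heat gained by acetone + calorimeter.
(62.5)(2.4)(111.1 − T) = [(460.4)(2.21) + 149.8](T − 15.5)
150 (111.1 − T) = 1167.284 (T − 15.5)
16665 − 150 T = 1167.284 T − 18093
34758 = 1317.284 T
T = 26.39 °C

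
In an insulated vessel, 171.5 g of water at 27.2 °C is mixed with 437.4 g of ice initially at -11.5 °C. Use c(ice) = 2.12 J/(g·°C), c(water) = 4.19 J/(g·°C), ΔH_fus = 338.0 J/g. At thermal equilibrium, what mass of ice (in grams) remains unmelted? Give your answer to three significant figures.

m_ice remaining = 411 g

Heat to warm all ice to 0 °C: 437.4×2.12×11.5 = 10664 J
Heat released by water cooling to 0 °C: 171.5×4.19×27.2 = 19546 J
19546 J < 10664 + 437.4×338.0 = 158505.2 J, so not all ice melts; final T = 0 °C.
Heat left for melting: 19546 − 10664 = 8882 J
Mass melted = 8882 / 338.0 = 26.28 g
Ice remaining = 437.4 − 26.28 = 411.12 g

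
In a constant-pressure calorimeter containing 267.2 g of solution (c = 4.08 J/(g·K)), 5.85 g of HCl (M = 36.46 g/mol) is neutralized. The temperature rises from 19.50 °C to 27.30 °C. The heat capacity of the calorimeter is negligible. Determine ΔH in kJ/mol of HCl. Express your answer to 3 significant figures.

ΔH = -53.0 kJ/mol

|ΔT| = |27.30 − 19.50| = 7.80 °C
|q_surr| = (267.2 × 4.08) × 7.80 = 1090.176 × 7.80 = 8503 J
n(HCl) = 5.85 / 36.46 = 0.1604 mol
Temperature rose, so q_rxn = −|q_surr| = -8.503 kJ
ΔH = q_rxn / n = -53.01 kJ/mol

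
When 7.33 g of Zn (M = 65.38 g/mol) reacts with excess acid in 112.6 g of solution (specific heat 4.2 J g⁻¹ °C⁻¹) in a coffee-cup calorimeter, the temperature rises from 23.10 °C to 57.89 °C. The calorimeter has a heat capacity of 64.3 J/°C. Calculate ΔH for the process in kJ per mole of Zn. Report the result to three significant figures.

ΔH = -167 kJ/mol

|ΔT| = |57.89 − 23.10| = 34.79 °C
|q_surr| = (112.6 × 4.2 + 64.3) × 34.79 = 537.22 × 34.79 = 18690 J
n(Zn) = 7.33 / 65.38 = 0.1121 mol
Temperature rose, so q_rxn = −|q_surr| = -18.69 kJ
ΔH = q_rxn / n = -166.7 kJ/mol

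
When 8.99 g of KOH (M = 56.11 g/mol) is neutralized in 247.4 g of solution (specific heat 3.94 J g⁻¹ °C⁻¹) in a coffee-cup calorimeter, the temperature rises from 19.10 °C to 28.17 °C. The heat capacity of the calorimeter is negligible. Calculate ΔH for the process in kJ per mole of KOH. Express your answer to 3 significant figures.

|ΔT| = |28.17 − 19.10| = 9.07 °C
|q_surr| = (247.4 × 3.94) × 9.07 = 974.756 × 9.07 = 8841 J
n(KOH) = 8.99 / 56.11 = 0.1602 mol
Temperature rose, so q_rxn = −|q_surr| = -8.841 kJ
ΔH = q_rxn / n = -55.19 kJ/mol

ΔH = -55.2 kJ/mol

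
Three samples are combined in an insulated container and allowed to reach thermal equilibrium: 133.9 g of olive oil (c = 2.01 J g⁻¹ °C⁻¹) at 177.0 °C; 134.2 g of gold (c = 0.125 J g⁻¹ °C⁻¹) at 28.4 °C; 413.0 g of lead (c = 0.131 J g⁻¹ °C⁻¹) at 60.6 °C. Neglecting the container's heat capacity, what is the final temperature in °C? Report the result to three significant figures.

Σ mᵢcᵢ(T − Tᵢ) = 0  ⇒  T = Σ mᵢcᵢTᵢ / Σ mᵢcᵢ
Σ mᵢcᵢ = 133.9×2.01 + 134.2×0.125 + 413.0×0.131 = 340.017
Σ mᵢcᵢTᵢ = 269.139×177.0 + 16.775×28.4 + 54.103×60.6 = 51393
T = 51393 / 340.017 = 151.1 °C

T_f = 151 °C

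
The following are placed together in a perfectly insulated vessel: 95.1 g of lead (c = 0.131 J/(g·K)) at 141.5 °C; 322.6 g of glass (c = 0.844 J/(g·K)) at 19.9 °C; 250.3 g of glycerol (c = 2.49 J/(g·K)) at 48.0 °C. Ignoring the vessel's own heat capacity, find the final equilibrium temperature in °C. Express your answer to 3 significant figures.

Σ mᵢcᵢ(T − Tᵢ) = 0  ⇒  T = Σ mᵢcᵢTᵢ / Σ mᵢcᵢ
Σ mᵢcᵢ = 95.1×0.131 + 322.6×0.844 + 250.3×2.49 = 907.9795
Σ mᵢcᵢTᵢ = 12.4581×141.5 + 272.2744×19.9 + 623.247×48.0 = 37097
T = 37097 / 907.9795 = 40.86 °C

T_f = 40.9 °C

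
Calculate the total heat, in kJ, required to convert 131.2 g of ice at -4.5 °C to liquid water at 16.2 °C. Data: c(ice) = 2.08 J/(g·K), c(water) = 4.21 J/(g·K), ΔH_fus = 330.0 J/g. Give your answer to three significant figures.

q = 53.5 kJ

q1 (heat ice -4.5→0.0 °C): 131.2 × 2.08 × 4.5 = 1228 J
q2 (melt at 0 °C): 131.2 × 330.0 = 43296 J
q3 (heat water 0.0→16.2 °C): 131.2 × 4.21 × 16.2 = 8948 J
Total: 1228 + 43296 + 8948 = 53472 J = 53.5 kJ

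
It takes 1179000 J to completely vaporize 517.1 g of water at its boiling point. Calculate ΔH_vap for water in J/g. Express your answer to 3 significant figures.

ΔH_vap = 2280 J/g

ΔH_vap = q / m = 1179000 / 517.1 = 2280 J/g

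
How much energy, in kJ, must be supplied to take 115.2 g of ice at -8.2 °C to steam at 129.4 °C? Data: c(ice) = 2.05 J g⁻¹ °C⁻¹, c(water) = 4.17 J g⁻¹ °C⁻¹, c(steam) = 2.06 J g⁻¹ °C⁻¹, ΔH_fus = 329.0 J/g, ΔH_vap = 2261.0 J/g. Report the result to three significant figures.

q = 355 kJ

q1 (heat ice -8.2→0.0 °C): 115.2 × 2.05 × 8.2 = 1937 J
q2 (melt at 0 °C): 115.2 × 329.0 = 37901 J
q3 (heat water 0.0→100.0 °C): 115.2 × 4.17 × 100.0 = 48038 J
q4 (vaporize at 100 °C): 115.2 × 2261.0 = 260467 J
q5 (heat steam 100.0→129.4 °C): 115.2 × 2.06 × 29.4 = 6977 J
Total: 1937 + 37901 + 48038 + 260467 + 6977 = 355320 J = 355 kJ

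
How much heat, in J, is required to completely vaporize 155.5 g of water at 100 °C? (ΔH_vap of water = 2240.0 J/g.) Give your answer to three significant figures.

q = 348000 J

q = m × ΔH_vap = 155.5 × 2240.0 = 348300 J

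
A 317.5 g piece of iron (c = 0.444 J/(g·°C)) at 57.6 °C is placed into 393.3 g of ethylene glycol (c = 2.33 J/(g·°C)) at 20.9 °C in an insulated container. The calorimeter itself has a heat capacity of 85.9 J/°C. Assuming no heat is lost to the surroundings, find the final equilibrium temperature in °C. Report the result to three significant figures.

T_f = 25.4 °C

Heat lost by iron = heat gained by ethylene glycol + calorimeter.
(317.5)(0.444)(57.6 − T) = [(393.3)(2.33) + 85.9](T − 20.9)
140.97 (57.6 − T) = 1002.289 (T − 20.9)
8119.9 − 140.97 T = 1002.289 T − 20948
29067.9 = 1143.259 T
T = 25.43 °C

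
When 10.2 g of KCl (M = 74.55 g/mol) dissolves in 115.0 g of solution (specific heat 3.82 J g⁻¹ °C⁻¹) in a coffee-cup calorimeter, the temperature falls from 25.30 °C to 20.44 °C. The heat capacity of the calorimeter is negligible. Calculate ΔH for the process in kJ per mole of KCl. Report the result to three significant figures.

ΔH = 15.6 kJ/mol

|ΔT| = |20.44 − 25.30| = 4.86 °C
|q_surr| = (115.0 × 3.82) × 4.86 = 439.3 × 4.86 = 2135 J
n(KCl) = 10.2 / 74.55 = 0.1368 mol
Temperature fell, so q_rxn = +|q_surr| = 2.135 kJ
ΔH = q_rxn / n = 15.61 kJ/mol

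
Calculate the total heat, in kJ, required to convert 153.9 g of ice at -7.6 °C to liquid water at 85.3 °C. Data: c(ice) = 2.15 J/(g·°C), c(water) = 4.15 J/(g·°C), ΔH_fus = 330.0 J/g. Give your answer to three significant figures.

q1 (heat ice -7.6→0.0 °C): 153.9 × 2.15 × 7.6 = 2515 J
q2 (melt at 0 °C): 153.9 × 330.0 = 50787 J
q3 (heat water 0.0→85.3 °C): 153.9 × 4.15 × 85.3 = 54480 J
Total: 2515 + 50787 + 54480 = 107782 J = 108 kJ

q = 108 kJ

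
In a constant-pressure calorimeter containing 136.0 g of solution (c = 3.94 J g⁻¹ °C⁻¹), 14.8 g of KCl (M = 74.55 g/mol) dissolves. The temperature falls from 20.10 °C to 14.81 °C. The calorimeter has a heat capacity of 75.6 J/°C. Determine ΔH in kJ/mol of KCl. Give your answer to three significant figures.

|ΔT| = |14.81 − 20.10| = 5.29 °C
|q_surr| = (136.0 × 3.94 + 75.6) × 5.29 = 611.44 × 5.29 = 3235 J
n(KCl) = 14.8 / 74.55 = 0.1985 mol
Temperature fell, so q_rxn = +|q_surr| = 3.235 kJ
ΔH = q_rxn / n = 16.30 kJ/mol

ΔH = 16.3 kJ/mol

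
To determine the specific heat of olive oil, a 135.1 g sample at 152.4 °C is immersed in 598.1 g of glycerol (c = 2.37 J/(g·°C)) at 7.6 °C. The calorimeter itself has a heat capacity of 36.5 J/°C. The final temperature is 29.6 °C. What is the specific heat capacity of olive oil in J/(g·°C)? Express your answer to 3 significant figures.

q_gained = (598.1 × 2.37 + 36.5) × (29.6 − 7.6) = 31990 J
q_lost = 135.1 × c × (152.4 − 29.6) = 16590.28 c
Set equal: c = 31990 / 16590.28 = 1.93 J/(g·°C)

c = 1.93 J/(g·°C)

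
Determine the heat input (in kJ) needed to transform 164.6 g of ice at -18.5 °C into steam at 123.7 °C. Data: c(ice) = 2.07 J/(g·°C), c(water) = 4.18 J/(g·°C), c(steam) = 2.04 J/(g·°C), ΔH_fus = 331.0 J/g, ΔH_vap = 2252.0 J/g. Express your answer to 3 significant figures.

q1 (heat ice -18.5→0.0 °C): 164.6 × 2.07 × 18.5 = 6303 J
q2 (melt at 0 °C): 164.6 × 331.0 = 54483 J
q3 (heat water 0.0→100.0 °C): 164.6 × 4.18 × 100.0 = 68803 J
q4 (vaporize at 100 °C): 164.6 × 2252.0 = 370679 J
q5 (heat steam 100.0→123.7 °C): 164.6 × 2.04 × 23.7 = 7958 J
Total: 6303 + 54483 + 68803 + 370679 + 7958 = 508226 J = 508 kJ

q = 508 kJ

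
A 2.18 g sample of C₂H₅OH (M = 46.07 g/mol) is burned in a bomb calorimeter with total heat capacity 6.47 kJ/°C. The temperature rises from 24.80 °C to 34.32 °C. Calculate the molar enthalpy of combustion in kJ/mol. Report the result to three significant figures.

ΔT = 34.32 − 24.80 = 9.52 °C
q_cal = C_cal × ΔT = 6.47 × 9.52 = 61.5944 kJ
n = 2.18 / 46.07 = 0.04732 mol
q_rxn = −q_cal = -61.5944 kJ
ΔH = -61.5944 / 0.04732 = -1302 kJ/mol

ΔH = -1300 kJ/mol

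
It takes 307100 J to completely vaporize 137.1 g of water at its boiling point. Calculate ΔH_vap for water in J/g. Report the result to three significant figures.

ΔH_vap = q / m = 307100 / 137.1 = 2240 J/g

ΔH_vap = 2240 J/g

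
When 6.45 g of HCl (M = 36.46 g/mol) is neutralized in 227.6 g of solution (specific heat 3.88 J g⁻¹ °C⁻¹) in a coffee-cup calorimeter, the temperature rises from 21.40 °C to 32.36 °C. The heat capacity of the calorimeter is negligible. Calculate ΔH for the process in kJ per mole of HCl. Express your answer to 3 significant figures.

ΔH = -54.7 kJ/mol

|ΔT| = |32.36 − 21.40| = 10.96 °C
|q_surr| = (227.6 × 3.88) × 10.96 = 883.088 × 10.96 = 9679 J
n(HCl) = 6.45 / 36.46 = 0.1769 mol
Temperature rose, so q_rxn = −|q_surr| = -9.679 kJ
ΔH = q_rxn / n = -54.71 kJ/mol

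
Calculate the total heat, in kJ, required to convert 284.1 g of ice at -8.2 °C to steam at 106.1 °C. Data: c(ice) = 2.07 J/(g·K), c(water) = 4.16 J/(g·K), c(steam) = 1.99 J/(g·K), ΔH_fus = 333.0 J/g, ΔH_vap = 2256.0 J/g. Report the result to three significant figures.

q = 862 kJ

q1 (heat ice -8.2→0.0 °C): 284.1 × 2.07 × 8.2 = 4822 J
q2 (melt at 0 °C): 284.1 × 333.0 = 94605 J
q3 (heat water 0.0→100.0 °C): 284.1 × 4.16 × 100.0 = 118186 J
q4 (vaporize at 100 °C): 284.1 × 2256.0 = 640930 J
q5 (heat steam 100.0→106.1 °C): 284.1 × 1.99 × 6.1 = 3449 J
Total: 4822 + 94605 + 118186 + 640930 + 3449 = 861992 J = 862 kJ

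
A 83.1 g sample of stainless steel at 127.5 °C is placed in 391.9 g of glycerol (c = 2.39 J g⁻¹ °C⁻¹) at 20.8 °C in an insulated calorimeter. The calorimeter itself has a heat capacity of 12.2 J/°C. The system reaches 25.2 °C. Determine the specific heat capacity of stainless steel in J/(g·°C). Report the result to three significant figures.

c = 0.491 J/(g·°C)

q_gained = (391.9 × 2.39 + 12.2) × (25.2 − 20.8) = 4175 J
q_lost = 83.1 × c × (127.5 − 25.2) = 8501.13 c
Set equal: c = 4175 / 8501.13 = 0.491 J/(g·°C)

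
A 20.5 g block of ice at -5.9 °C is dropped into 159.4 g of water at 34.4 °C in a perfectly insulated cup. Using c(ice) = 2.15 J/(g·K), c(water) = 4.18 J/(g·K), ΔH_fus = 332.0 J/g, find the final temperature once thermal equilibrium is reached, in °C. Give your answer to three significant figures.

T_f = 21.1 °C

Heat to bring ice to 0 °C and melt it: q₁ = 20.5×2.15×5.9 + 20.5×332.0 = 7066.0 J
Heat the water can supply cooling to 0 °C: 159.4×4.18×34.4 = 22920.4 J > q₁, so all ice melts.
Energy balance: 159.4×4.18×(34.4 − T) = 7066.0 + 20.5×4.18×(T − 0)
666.292(34.4 − T) = 7066.0 + 85.69 T
22920.4 − 7066.0 = 751.982 T
T = 15854.4 / 751.982 = 21.08 °C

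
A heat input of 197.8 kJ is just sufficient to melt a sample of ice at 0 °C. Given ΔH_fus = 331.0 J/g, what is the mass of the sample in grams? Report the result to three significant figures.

m = q / ΔH_fus = 197800 J / 331.0 J/g = 598 g

m = 598 g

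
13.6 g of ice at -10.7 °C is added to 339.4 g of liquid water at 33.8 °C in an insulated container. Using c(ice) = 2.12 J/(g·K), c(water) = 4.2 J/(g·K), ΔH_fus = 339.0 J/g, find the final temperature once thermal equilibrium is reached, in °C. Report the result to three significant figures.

T_f = 29.2 °C

Heat to bring ice to 0 °C and melt it: q₁ = 13.6×2.12×10.7 + 13.6×339.0 = 4918.9 J
Heat the water can supply cooling to 0 °C: 339.4×4.2×33.8 = 48181.2 J > q₁, so all ice melts.
Energy balance: 339.4×4.2×(33.8 − T) = 4918.9 + 13.6×4.2×(T − 0)
1425.48(33.8 − T) = 4918.9 + 57.12 T
48181.2 − 4918.9 = 1482.60 T
T = 43262.3 / 1482.60 = 29.18 °C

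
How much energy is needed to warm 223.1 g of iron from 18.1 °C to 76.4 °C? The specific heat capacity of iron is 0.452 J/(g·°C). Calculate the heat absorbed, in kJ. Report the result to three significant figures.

q = m c ΔT = 223.1 × 0.452 × (76.4 − 18.1)
q = 223.1 × 0.452 × 58.3 = 5879 J = 5.88 kJ

q = 5.88 kJ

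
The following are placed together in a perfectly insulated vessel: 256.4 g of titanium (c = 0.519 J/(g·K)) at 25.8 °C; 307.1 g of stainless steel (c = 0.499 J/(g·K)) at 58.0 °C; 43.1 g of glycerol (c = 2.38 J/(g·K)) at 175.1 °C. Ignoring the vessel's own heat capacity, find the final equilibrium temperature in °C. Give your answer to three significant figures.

T_f = 77.9 °C

Σ mᵢcᵢ(T − Tᵢ) = 0  ⇒  T = Σ mᵢcᵢTᵢ / Σ mᵢcᵢ
Σ mᵢcᵢ = 256.4×0.519 + 307.1×0.499 + 43.1×2.38 = 388.8925
Σ mᵢcᵢTᵢ = 133.0716×25.8 + 153.2429×58.0 + 102.578×175.1 = 30283
T = 30283 / 388.8925 = 77.87 °C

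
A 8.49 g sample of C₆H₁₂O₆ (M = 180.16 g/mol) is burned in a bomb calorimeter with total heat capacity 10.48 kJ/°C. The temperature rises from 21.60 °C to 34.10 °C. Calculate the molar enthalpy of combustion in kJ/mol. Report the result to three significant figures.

ΔT = 34.10 − 21.60 = 12.50 °C
q_cal = C_cal × ΔT = 10.48 × 12.50 = 131 kJ
n = 8.49 / 180.16 = 0.04712 mol
q_rxn = −q_cal = -131 kJ
ΔH = -131 / 0.04712 = -2780 kJ/mol

ΔH = -2780 kJ/mol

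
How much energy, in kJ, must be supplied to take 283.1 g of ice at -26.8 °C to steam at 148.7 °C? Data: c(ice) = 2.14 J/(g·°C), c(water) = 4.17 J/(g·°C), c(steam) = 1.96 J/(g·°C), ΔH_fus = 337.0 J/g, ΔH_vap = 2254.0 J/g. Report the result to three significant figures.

q1 (heat ice -26.8→0.0 °C): 283.1 × 2.14 × 26.8 = 16236 J
q2 (melt at 0 °C): 283.1 × 337.0 = 95405 J
q3 (heat water 0.0→100.0 °C): 283.1 × 4.17 × 100.0 = 118053 J
q4 (vaporize at 100 °C): 283.1 × 2254.0 = 638107 J
q5 (heat steam 100.0→148.7 °C): 283.1 × 1.96 × 48.7 = 27022 J
Total: 16236 + 95405 + 118053 + 638107 + 27022 = 894823 J = 895 kJ

q = 895 kJ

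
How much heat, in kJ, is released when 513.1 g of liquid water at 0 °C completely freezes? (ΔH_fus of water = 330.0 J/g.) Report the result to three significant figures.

q = m × ΔH_fus = 513.1 × 330.0 = 169300 J = 169 kJ

q = 169 kJ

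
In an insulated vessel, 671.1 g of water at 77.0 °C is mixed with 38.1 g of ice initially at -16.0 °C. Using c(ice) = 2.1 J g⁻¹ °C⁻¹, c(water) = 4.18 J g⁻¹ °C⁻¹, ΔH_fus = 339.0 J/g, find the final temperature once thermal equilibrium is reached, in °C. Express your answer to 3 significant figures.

T_f = 68.1 °C

Heat to bring ice to 0 °C and melt it: q₁ = 38.1×2.1×16.0 + 38.1×339.0 = 14196 J
Heat the water can supply cooling to 0 °C: 671.1×4.18×77.0 = 216000 J > q₁, so all ice melts.
Energy balance: 671.1×4.18×(77.0 − T) = 14196 + 38.1×4.18×(T − 0)
2805.198(77.0 − T) = 14196 + 159.258 T
216000 − 14196 = 2964.456 T
T = 201804 / 2964.456 = 68.07 °C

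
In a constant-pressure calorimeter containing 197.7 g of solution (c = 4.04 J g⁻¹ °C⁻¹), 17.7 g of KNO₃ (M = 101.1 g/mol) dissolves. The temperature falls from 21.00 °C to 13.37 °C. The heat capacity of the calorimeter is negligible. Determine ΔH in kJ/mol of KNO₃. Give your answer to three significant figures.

ΔH = 34.8 kJ/mol

|ΔT| = |13.37 − 21.00| = 7.63 °C
|q_surr| = (197.7 × 4.04) × 7.63 = 798.708 × 7.63 = 6094 J
n(KNO₃) = 17.7 / 101.1 = 0.1751 mol
Temperature fell, so q_rxn = +|q_surr| = 6.094 kJ
ΔH = q_rxn / n = 34.80 kJ/mol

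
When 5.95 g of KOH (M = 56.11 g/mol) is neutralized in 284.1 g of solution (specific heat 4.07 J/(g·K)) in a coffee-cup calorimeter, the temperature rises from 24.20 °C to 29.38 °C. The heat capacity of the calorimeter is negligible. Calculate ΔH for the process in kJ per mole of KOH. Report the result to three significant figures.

ΔH = -56.5 kJ/mol

|ΔT| = |29.38 − 24.20| = 5.18 °C
|q_surr| = (284.1 × 4.07) × 5.18 = 1156.287 × 5.18 = 5990 J
n(KOH) = 5.95 / 56.11 = 0.1060 mol
Temperature rose, so q_rxn = −|q_surr| = -5.990 kJ
ΔH = q_rxn / n = -56.51 kJ/mol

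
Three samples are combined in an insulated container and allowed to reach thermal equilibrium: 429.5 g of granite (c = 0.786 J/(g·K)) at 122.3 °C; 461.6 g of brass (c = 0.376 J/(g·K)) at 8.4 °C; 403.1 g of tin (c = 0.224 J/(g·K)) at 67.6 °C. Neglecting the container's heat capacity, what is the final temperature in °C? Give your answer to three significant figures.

Σ mᵢcᵢ(T − Tᵢ) = 0  ⇒  T = Σ mᵢcᵢTᵢ / Σ mᵢcᵢ
Σ mᵢcᵢ = 429.5×0.786 + 461.6×0.376 + 403.1×0.224 = 601.4430
Σ mᵢcᵢTᵢ = 337.587×122.3 + 173.5616×8.4 + 90.2944×67.6 = 48849
T = 48849 / 601.4430 = 81.22 °C

T_f = 81.2 °C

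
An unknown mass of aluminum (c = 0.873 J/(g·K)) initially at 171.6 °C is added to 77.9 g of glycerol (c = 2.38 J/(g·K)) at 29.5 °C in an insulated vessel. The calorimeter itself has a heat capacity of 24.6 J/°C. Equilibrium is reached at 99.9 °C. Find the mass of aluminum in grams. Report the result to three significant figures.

m = 236 g

q_gained = (77.9 × 2.38 + 24.6) × (99.9 − 29.5) = 14780 J
q_lost = m × 0.873 × (171.6 − 99.9) = 62.5941 m
m = 14780 / 62.5941 = 236 g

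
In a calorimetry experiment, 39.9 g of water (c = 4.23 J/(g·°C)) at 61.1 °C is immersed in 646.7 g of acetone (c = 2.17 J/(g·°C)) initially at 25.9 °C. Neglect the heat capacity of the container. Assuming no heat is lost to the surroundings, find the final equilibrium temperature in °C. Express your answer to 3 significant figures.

Heat lost by water = heat gained by acetone.
(39.9)(4.23)(61.1 − T) = (646.7)(2.17)(T − 25.9)
168.777 (61.1 − T) = 1403.339 (T − 25.9)
10312 − 168.777 T = 1403.339 T − 36346
46658 = 1572.116 T
T = 29.68 °C

T_f = 29.7 °C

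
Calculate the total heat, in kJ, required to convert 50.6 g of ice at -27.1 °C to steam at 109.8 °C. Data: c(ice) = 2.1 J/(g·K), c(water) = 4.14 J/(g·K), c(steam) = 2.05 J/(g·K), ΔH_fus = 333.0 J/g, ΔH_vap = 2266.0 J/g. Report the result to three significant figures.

q1 (heat ice -27.1→0.0 °C): 50.6 × 2.1 × 27.1 = 2880 J
q2 (melt at 0 °C): 50.6 × 333.0 = 16850 J
q3 (heat water 0.0→100.0 °C): 50.6 × 4.14 × 100.0 = 20948 J
q4 (vaporize at 100 °C): 50.6 × 2266.0 = 114660 J
q5 (heat steam 100.0→109.8 °C): 50.6 × 2.05 × 9.8 = 1017 J
Total: 2880 + 16850 + 20948 + 114660 + 1017 = 156355 J = 156 kJ

q = 156 kJ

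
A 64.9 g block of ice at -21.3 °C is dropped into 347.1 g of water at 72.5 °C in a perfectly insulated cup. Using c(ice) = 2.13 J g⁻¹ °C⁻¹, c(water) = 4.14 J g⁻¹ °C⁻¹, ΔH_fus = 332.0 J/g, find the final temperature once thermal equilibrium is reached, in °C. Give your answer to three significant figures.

Heat to bring ice to 0 °C and melt it: q₁ = 64.9×2.13×21.3 + 64.9×332.0 = 24491 J
Heat the water can supply cooling to 0 °C: 347.1×4.14×72.5 = 104182 J > q₁, so all ice melts.
Energy balance: 347.1×4.14×(72.5 − T) = 24491 + 64.9×4.14×(T − 0)
1436.994(72.5 − T) = 24491 + 268.686 T
104182 − 24491 = 1705.680 T
T = 79691 / 1705.680 = 46.72 °C

T_f = 46.7 °C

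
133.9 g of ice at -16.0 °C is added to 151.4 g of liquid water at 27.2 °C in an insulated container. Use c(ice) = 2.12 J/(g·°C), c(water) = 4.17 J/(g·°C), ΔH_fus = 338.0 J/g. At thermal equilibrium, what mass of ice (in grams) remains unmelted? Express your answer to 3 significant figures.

Heat to warm all ice to 0 °C: 133.9×2.12×16.0 = 4541.9 J
Heat released by water cooling to 0 °C: 151.4×4.17×27.2 = 17172 J
17172 J < 4541.9 + 133.9×338.0 = 49800.1 J, so not all ice melts; final T = 0 °C.
Heat left for melting: 17172 − 4541.9 = 12630.1 J
Mass melted = 12630.1 / 338.0 = 37.37 g
Ice remaining = 133.9 − 37.37 = 96.53 g

m_ice remaining = 96.5 g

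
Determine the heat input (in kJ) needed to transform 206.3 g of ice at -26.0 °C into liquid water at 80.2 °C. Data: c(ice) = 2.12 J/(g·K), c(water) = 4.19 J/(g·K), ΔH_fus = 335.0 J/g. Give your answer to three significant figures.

q = 150 kJ

q1 (heat ice -26.0→0.0 °C): 206.3 × 2.12 × 26.0 = 11371 J
q2 (melt at 0 °C): 206.3 × 335.0 = 69111 J
q3 (heat water 0.0→80.2 °C): 206.3 × 4.19 × 80.2 = 69325 J
Total: 11371 + 69111 + 69325 = 149807 J = 150 kJ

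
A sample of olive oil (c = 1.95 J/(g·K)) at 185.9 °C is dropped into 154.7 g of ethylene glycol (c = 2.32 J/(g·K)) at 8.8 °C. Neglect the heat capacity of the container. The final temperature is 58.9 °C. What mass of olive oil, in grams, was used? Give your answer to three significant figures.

q_gained = (154.7 × 2.32) × (58.9 − 8.8) = 17980 J
q_lost = m × 1.95 × (185.9 − 58.9) = 247.65 m
m = 17980 / 247.65 = 72.6 g

m = 72.6 g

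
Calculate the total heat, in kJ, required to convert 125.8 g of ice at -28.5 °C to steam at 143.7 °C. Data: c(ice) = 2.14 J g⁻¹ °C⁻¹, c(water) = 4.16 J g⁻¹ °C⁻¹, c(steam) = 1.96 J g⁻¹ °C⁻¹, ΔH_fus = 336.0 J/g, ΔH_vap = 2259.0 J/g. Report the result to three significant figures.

q1 (heat ice -28.5→0.0 °C): 125.8 × 2.14 × 28.5 = 7673 J
q2 (melt at 0 °C): 125.8 × 336.0 = 42269 J
q3 (heat water 0.0→100.0 °C): 125.8 × 4.16 × 100.0 = 52333 J
q4 (vaporize at 100 °C): 125.8 × 2259.0 = 284182 J
q5 (heat steam 100.0→143.7 °C): 125.8 × 1.96 × 43.7 = 10775 J
Total: 7673 + 42269 + 52333 + 284182 + 10775 = 397232 J = 397 kJ

q = 397 kJ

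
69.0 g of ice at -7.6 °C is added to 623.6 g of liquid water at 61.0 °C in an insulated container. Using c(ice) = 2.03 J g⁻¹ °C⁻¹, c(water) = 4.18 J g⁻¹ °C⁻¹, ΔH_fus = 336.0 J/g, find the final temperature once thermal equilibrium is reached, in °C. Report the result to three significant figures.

Heat to bring ice to 0 °C and melt it: q₁ = 69.0×2.03×7.6 + 69.0×336.0 = 24249 J
Heat the water can supply cooling to 0 °C: 623.6×4.18×61.0 = 159006 J > q₁, so all ice melts.
Energy balance: 623.6×4.18×(61.0 − T) = 24249 + 69.0×4.18×(T − 0)
2606.648(61.0 − T) = 24249 + 288.42 T
159006 − 24249 = 2895.068 T
T = 134757 / 2895.068 = 46.547 °C

T_f = 46.5 °C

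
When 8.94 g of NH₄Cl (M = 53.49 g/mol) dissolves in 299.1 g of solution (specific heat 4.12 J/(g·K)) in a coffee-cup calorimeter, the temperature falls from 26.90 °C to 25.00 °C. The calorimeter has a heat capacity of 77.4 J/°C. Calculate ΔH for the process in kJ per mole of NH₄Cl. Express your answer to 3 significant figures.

ΔH = 14.9 kJ/mol

|ΔT| = |25.00 − 26.90| = 1.90 °C
|q_surr| = (299.1 × 4.12 + 77.4) × 1.90 = 1309.692 × 1.90 = 2488 J
n(NH₄Cl) = 8.94 / 53.49 = 0.1671 mol
Temperature fell, so q_rxn = +|q_surr| = 2.488 kJ
ΔH = q_rxn / n = 14.89 kJ/mol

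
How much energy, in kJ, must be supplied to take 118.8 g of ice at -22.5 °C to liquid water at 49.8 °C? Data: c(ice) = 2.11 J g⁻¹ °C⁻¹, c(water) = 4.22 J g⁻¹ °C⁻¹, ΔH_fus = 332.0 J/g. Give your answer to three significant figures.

q = 70.0 kJ

q1 (heat ice -22.5→0.0 °C): 118.8 × 2.11 × 22.5 = 5640 J
q2 (melt at 0 °C): 118.8 × 332.0 = 39442 J
q3 (heat water 0.0→49.8 °C): 118.8 × 4.22 × 49.8 = 24967 J
Total: 5640 + 39442 + 24967 = 70049 J = 70.0 kJ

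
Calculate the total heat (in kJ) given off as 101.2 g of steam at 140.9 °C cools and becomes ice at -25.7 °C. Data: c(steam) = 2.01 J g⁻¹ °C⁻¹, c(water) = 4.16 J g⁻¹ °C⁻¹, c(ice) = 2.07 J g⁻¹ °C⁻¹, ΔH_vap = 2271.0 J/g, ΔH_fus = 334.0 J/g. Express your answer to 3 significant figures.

q1 (cool steam 140.9→100 °C): 101.2 × 2.01 × 40.9 = 8320 J
q2 (condense at 100 °C): 101.2 × 2271.0 = 229825 J
q3 (cool water 100→0 °C): 101.2 × 4.16 × 100.0 = 42099 J
q4 (freeze at 0 °C): 101.2 × 334.0 = 33801 J
q5 (cool ice 0→-25.7 °C): 101.2 × 2.07 × 25.7 = 5384 J
Total: 8320 + 229825 + 42099 + 33801 + 5384 = 319429 J = 319 kJ

q = 319 kJ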